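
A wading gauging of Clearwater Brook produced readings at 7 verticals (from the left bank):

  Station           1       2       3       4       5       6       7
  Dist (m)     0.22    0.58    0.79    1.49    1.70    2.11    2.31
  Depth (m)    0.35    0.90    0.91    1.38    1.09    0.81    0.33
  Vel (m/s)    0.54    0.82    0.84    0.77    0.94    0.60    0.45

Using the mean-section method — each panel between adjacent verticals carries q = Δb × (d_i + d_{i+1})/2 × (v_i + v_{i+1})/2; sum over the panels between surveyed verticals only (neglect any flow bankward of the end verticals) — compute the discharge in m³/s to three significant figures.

Panel 1-2: Δb = 0.36 m, d̄ = (0.35+0.90)/2 = 0.625, v̄ = (0.54+0.82)/2 = 0.68 → q = 0.36×0.625×0.68 = 0.1530 m³/s
Panel 2-3: Δb = 0.21 m, d̄ = (0.90+0.91)/2 = 0.905, v̄ = (0.82+0.84)/2 = 0.83 → q = 0.21×0.905×0.83 = 0.1577 m³/s
Panel 3-4: Δb = 0.7 m, d̄ = (0.91+1.38)/2 = 1.145, v̄ = (0.84+0.77)/2 = 0.805 → q = 0.7×1.145×0.805 = 0.6452 m³/s
Panel 4-5: Δb = 0.21 m, d̄ = (1.38+1.09)/2 = 1.235, v̄ = (0.77+0.94)/2 = 0.855 → q = 0.21×1.235×0.855 = 0.2217 m³/s
Panel 5-6: Δb = 0.41 m, d̄ = (1.09+0.81)/2 = 0.95, v̄ = (0.94+0.60)/2 = 0.77 → q = 0.41×0.95×0.77 = 0.2999 m³/s
Panel 6-7: Δb = 0.2 m, d̄ = (0.81+0.33)/2 = 0.57, v̄ = (0.60+0.45)/2 = 0.525 → q = 0.2×0.57×0.525 = 0.05985 m³/s
Q = Σ q = 1.537 m³/s

1.54 m³/s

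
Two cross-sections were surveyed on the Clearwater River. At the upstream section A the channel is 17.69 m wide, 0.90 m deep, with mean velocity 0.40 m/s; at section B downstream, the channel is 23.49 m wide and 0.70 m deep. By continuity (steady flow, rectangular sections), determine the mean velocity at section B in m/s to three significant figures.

Q = A₁V₁ = (17.69×0.90) × 0.40 = 6.368 m³/s
A₂ = 23.49 × 0.70 = 16.44 m²
V₂ = Q/A₂ = 6.368/16.44 = 0.3873 m/s

0.387 m/s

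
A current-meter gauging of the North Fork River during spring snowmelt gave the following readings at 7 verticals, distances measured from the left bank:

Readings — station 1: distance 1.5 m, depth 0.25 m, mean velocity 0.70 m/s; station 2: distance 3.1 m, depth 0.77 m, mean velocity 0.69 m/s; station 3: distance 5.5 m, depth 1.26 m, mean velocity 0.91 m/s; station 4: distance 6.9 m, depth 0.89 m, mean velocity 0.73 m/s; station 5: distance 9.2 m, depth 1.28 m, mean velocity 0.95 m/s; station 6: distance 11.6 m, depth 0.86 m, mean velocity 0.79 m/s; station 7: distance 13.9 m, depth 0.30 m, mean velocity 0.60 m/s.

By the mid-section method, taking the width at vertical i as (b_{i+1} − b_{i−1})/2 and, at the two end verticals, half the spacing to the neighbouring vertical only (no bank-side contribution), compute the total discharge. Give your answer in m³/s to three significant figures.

w_1 = (3.1 − 1.5)/2 = 0.8 m; q_1 = 0.70 × 0.25 × 0.8 = 0.1400 m³/s
w_2 = (5.5 − 1.5)/2 = 2 m; q_2 = 0.69 × 0.77 × 2 = 1.063 m³/s
w_3 = (6.9 − 3.1)/2 = 1.9 m; q_3 = 0.91 × 1.26 × 1.9 = 2.179 m³/s
w_4 = (9.2 − 5.5)/2 = 1.85 m; q_4 = 0.73 × 0.89 × 1.85 = 1.202 m³/s
w_5 = (11.6 − 6.9)/2 = 2.35 m; q_5 = 0.95 × 1.28 × 2.35 = 2.858 m³/s
w_6 = (13.9 − 9.2)/2 = 2.35 m; q_6 = 0.79 × 0.86 × 2.35 = 1.597 m³/s
w_7 = (13.9 − 11.6)/2 = 1.15 m; q_7 = 0.60 × 0.30 × 1.15 = 0.2070 m³/s
Q = Σ qᵢ = 9.244 m³/s

9.24 m³/s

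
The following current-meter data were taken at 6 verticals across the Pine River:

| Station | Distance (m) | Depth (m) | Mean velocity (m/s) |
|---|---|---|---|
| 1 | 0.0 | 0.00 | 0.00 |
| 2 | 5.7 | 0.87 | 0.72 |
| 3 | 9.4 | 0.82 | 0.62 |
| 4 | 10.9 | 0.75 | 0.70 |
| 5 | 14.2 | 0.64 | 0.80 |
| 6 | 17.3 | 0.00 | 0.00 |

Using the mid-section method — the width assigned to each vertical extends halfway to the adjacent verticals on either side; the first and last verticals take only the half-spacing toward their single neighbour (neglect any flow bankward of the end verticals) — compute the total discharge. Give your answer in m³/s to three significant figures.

7.16 m³/s

w_2 = (9.4 − 0.0)/2 = 4.7 m; q_2 = 0.72 × 0.87 × 4.7 = 2.944 m³/s
w_3 = (10.9 − 5.7)/2 = 2.6 m; q_3 = 0.62 × 0.82 × 2.6 = 1.322 m³/s
w_4 = (14.2 − 9.4)/2 = 2.4 m; q_4 = 0.70 × 0.75 × 2.4 = 1.260 m³/s
w_5 = (17.3 − 10.9)/2 = 3.2 m; q_5 = 0.80 × 0.64 × 3.2 = 1.638 m³/s
Stations 1, 6 contribute zero (depth or velocity is 0).
Q = Σ qᵢ = 7.164 m³/s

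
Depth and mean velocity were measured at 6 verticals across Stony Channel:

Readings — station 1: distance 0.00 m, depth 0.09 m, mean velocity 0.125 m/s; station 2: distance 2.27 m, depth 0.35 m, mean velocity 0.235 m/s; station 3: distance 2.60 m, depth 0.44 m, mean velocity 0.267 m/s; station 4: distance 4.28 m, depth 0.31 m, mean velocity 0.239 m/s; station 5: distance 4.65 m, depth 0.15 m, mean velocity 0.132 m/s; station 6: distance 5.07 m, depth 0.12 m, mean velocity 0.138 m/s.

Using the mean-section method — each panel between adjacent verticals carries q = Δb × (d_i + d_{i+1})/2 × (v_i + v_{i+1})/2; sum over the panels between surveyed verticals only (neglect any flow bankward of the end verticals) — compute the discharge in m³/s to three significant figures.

Panel 1-2: Δb = 2.27 m, d̄ = (0.09+0.35)/2 = 0.22, v̄ = (0.125+0.235)/2 = 0.18 → q = 2.27×0.22×0.18 = 0.08989 m³/s
Panel 2-3: Δb = 0.33 m, d̄ = (0.35+0.44)/2 = 0.395, v̄ = (0.235+0.267)/2 = 0.251 → q = 0.33×0.395×0.251 = 0.03272 m³/s
Panel 3-4: Δb = 1.68 m, d̄ = (0.44+0.31)/2 = 0.375, v̄ = (0.267+0.239)/2 = 0.253 → q = 1.68×0.375×0.253 = 0.1594 m³/s
Panel 4-5: Δb = 0.37 m, d̄ = (0.31+0.15)/2 = 0.23, v̄ = (0.239+0.132)/2 = 0.1855 → q = 0.37×0.23×0.1855 = 0.01579 m³/s
Panel 5-6: Δb = 0.42 m, d̄ = (0.15+0.12)/2 = 0.135, v̄ = (0.132+0.138)/2 = 0.135 → q = 0.42×0.135×0.135 = 0.007655 m³/s
Q = Σ q = 0.3054 m³/s

0.305 m³/s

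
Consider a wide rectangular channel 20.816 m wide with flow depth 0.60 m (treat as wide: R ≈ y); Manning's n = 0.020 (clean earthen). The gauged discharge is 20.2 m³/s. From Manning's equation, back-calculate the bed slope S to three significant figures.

A = b·y = 20.816 × 0.60 = 12.49 m²
Wide channel: R ≈ y = 0.60 m
S = (Q·n / (1·A·R^(2/3)))² = (20.2×0.020 / (1×12.49×0.7114))² = 0.002068

0.00207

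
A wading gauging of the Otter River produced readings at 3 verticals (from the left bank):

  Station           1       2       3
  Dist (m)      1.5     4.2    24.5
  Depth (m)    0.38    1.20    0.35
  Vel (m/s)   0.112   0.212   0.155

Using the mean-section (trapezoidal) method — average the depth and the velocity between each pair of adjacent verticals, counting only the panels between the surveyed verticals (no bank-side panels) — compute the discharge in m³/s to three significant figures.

3.23 m³/s

Panel 1-2: Δb = 2.7 m, d̄ = (0.38+1.20)/2 = 0.79, v̄ = (0.112+0.212)/2 = 0.162 → q = 2.7×0.79×0.162 = 0.3455 m³/s
Panel 2-3: Δb = 20.3 m, d̄ = (1.20+0.35)/2 = 0.775, v̄ = (0.212+0.155)/2 = 0.1835 → q = 20.3×0.775×0.1835 = 2.887 m³/s
Q = Σ q = 3.232 m³/s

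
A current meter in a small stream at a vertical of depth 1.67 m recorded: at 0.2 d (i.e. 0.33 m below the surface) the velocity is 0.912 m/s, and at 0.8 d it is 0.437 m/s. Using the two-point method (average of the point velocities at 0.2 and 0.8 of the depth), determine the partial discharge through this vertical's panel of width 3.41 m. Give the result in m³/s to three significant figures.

v̄ = (0.912 + 0.437) / 2 = 0.6745 m/s
q = v̄ × d × w = 0.6745 × 1.67 × 3.41 = 3.841 m³/s

3.84 m³/s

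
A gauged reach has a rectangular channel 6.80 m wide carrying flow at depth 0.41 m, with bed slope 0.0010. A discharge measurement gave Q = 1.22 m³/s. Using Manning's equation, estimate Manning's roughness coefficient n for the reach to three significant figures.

0.0370

A = b·y = 6.80 × 0.41 = 2.788 m²
P = b + 2y = 6.80 + 2×0.41 = 7.620 m
R = A/P = 2.788/7.620 = 0.3659 m
n = (1/Q)·A·R^(2/3)·S^(1/2) = (1/1.22) × 2.788 × 0.5116 × 0.03162 = 0.03697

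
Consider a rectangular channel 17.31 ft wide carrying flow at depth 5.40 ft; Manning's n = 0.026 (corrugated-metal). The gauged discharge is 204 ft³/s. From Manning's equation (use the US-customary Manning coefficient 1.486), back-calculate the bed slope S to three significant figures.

A = b·y = 17.31 × 5.40 = 93.47 ft²
P = b + 2y = 17.31 + 2×5.40 = 28.11 ft
R = A/P = 93.47/28.11 = 3.325 ft
S = (Q·n / (1.486·A·R^(2/3)))² = (204×0.026 / (1.486×93.47×2.228))² = 0.0002938

0.000294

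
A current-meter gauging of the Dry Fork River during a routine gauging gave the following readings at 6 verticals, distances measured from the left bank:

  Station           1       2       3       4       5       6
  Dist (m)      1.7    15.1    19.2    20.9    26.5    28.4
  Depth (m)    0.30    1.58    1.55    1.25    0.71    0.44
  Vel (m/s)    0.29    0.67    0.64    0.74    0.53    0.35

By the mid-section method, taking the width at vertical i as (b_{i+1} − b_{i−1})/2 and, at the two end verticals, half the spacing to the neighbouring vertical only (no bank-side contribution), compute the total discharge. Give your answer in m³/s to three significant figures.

17.7 m³/s

w_1 = (15.1 − 1.7)/2 = 6.7 m; q_1 = 0.29 × 0.30 × 6.7 = 0.5829 m³/s
w_2 = (19.2 − 1.7)/2 = 8.75 m; q_2 = 0.67 × 1.58 × 8.75 = 9.263 m³/s
w_3 = (20.9 − 15.1)/2 = 2.9 m; q_3 = 0.64 × 1.55 × 2.9 = 2.877 m³/s
w_4 = (26.5 − 19.2)/2 = 3.65 m; q_4 = 0.74 × 1.25 × 3.65 = 3.376 m³/s
w_5 = (28.4 − 20.9)/2 = 3.75 m; q_5 = 0.53 × 0.71 × 3.75 = 1.411 m³/s
w_6 = (28.4 − 26.5)/2 = 0.95 m; q_6 = 0.35 × 0.44 × 0.95 = 0.1463 m³/s
Q = Σ qᵢ = 17.66 m³/s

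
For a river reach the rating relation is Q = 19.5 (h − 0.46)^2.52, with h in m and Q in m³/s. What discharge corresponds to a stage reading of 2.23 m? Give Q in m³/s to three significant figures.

82.2 m³/s

Q = 19.5 × (2.23 − 0.46)^2.52 = 19.5 × 1.77^2.52 = 82.21 m³/s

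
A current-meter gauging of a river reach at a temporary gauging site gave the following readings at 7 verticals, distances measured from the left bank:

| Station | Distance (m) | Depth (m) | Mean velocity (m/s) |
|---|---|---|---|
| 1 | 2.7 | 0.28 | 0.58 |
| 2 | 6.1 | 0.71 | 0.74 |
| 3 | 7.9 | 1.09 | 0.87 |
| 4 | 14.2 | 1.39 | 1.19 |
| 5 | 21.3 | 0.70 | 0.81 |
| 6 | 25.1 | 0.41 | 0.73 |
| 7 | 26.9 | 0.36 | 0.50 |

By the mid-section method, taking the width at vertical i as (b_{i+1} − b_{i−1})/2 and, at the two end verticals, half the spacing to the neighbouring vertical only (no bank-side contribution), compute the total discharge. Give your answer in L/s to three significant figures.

w_1 = (6.1 − 2.7)/2 = 1.7 m; q_1 = 0.58 × 0.28 × 1.7 = 0.2761 m³/s
w_2 = (7.9 − 2.7)/2 = 2.6 m; q_2 = 0.74 × 0.71 × 2.6 = 1.366 m³/s
w_3 = (14.2 − 6.1)/2 = 4.05 m; q_3 = 0.87 × 1.09 × 4.05 = 3.841 m³/s
w_4 = (21.3 − 7.9)/2 = 6.7 m; q_4 = 1.19 × 1.39 × 6.7 = 11.08 m³/s
w_5 = (25.1 − 14.2)/2 = 5.45 m; q_5 = 0.81 × 0.70 × 5.45 = 3.090 m³/s
w_6 = (26.9 − 21.3)/2 = 2.8 m; q_6 = 0.73 × 0.41 × 2.8 = 0.8380 m³/s
w_7 = (26.9 − 25.1)/2 = 0.9 m; q_7 = 0.50 × 0.36 × 0.9 = 0.1620 m³/s
Q = Σ qᵢ = 20.66 m³/s
= 20.66 × 1000 = 20660 L/s

20700 L/s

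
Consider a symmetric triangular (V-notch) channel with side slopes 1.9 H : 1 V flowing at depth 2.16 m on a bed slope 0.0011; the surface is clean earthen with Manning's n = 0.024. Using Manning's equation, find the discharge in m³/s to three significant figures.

A = z·y² = 1.9×2.16² = 8.865 m²
P = 2y√(1+z²) = 2×2.16×√(1+1.9²) = 9.275 m
R = A/P = 8.865/9.275 = 0.9557 m
Q = (1/n)·A·R^(2/3)·S^(1/2) = (1/0.024) × 8.865 × 0.9557^(2/3) × 0.0011^(1/2) = 11.89 m³/s

11.9 m³/s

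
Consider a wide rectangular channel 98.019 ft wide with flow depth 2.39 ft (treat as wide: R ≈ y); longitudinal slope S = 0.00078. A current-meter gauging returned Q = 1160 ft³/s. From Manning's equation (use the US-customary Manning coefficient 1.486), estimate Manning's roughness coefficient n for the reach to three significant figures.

0.0150

A = b·y = 98.019 × 2.39 = 234.3 ft²
Wide channel: R ≈ y = 2.39 ft
n = (1.486/Q)·A·R^(2/3)·S^(1/2) = (1.486/1160) × 234.3 × 1.788 × 0.02793 = 0.01498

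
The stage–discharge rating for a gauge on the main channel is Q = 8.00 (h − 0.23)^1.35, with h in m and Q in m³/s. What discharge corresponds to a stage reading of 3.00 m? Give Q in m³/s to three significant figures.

Q = 8.00 × (3.00 − 0.23)^1.35 = 8.00 × 2.77^1.35 = 31.65 m³/s

31.7 m³/s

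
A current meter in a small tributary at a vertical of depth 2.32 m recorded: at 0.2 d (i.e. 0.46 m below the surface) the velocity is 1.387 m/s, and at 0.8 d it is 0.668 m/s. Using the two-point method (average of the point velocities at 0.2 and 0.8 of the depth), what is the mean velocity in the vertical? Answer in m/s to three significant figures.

v̄ = (1.387 + 0.668) / 2 = 1.028 m/s

1.03 m/s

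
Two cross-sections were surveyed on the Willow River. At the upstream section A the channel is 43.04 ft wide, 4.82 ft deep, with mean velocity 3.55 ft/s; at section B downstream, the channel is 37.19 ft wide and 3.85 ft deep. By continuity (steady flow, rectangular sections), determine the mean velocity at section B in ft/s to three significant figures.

5.14 ft/s

Q = A₁V₁ = (43.04×4.82) × 3.55 = 736.5 ft³/s
A₂ = 37.19 × 3.85 = 143.2 ft²
V₂ = Q/A₂ = 736.5/143.2 = 5.144 ft/s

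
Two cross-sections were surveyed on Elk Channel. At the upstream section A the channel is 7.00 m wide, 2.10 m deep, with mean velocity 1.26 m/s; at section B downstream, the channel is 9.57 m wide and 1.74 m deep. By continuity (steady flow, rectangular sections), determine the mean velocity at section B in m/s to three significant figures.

1.11 m/s

Q = A₁V₁ = (7.00×2.10) × 1.26 = 18.52 m³/s
A₂ = 9.57 × 1.74 = 16.65 m²
V₂ = Q/A₂ = 18.52/16.65 = 1.112 m/s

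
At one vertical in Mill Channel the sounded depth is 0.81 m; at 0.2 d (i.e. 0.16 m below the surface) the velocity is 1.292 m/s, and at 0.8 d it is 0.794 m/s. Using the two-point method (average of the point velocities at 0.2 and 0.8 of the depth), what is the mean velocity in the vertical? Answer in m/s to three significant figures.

v̄ = (1.292 + 0.794) / 2 = 1.043 m/s

1.04 m/s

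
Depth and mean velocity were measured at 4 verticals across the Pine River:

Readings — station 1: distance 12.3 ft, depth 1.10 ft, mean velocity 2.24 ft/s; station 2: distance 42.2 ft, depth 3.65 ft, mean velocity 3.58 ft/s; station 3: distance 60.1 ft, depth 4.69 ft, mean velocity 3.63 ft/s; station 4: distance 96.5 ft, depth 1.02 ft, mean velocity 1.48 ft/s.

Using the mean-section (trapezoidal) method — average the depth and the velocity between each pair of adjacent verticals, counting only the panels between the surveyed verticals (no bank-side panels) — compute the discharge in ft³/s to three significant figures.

Panel 1-2: Δb = 29.9 ft, d̄ = (1.10+3.65)/2 = 2.375, v̄ = (2.24+3.58)/2 = 2.91 → q = 29.9×2.375×2.91 = 206.6 ft³/s
Panel 2-3: Δb = 17.9 ft, d̄ = (3.65+4.69)/2 = 4.17, v̄ = (3.58+3.63)/2 = 3.605 → q = 17.9×4.17×3.605 = 269.1 ft³/s
Panel 3-4: Δb = 36.4 ft, d̄ = (4.69+1.02)/2 = 2.855, v̄ = (3.63+1.48)/2 = 2.555 → q = 36.4×2.855×2.555 = 265.5 ft³/s
Q = Σ q = 741.3 ft³/s

741 ft³/s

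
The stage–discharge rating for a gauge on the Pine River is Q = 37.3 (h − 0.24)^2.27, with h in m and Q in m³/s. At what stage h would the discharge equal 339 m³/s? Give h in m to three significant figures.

h − h₀ = (Q/C)^(1/b) = (339/37.3)^(1/2.27) = 2.644 m
h = 0.24 + 2.644 = 2.884 m

2.88 m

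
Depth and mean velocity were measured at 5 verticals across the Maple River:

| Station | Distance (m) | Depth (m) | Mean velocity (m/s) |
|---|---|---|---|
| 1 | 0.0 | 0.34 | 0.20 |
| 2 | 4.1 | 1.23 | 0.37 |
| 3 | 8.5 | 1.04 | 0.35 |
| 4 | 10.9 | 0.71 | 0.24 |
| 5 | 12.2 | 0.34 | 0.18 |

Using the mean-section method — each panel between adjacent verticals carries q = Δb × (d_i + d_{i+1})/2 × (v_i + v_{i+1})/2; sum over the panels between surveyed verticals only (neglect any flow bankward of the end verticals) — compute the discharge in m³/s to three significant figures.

3.48 m³/s

Panel 1-2: Δb = 4.1 m, d̄ = (0.34+1.23)/2 = 0.785, v̄ = (0.20+0.37)/2 = 0.285 → q = 4.1×0.785×0.285 = 0.9173 m³/s
Panel 2-3: Δb = 4.4 m, d̄ = (1.23+1.04)/2 = 1.135, v̄ = (0.37+0.35)/2 = 0.36 → q = 4.4×1.135×0.36 = 1.798 m³/s
Panel 3-4: Δb = 2.4 m, d̄ = (1.04+0.71)/2 = 0.875, v̄ = (0.35+0.24)/2 = 0.295 → q = 2.4×0.875×0.295 = 0.6195 m³/s
Panel 4-5: Δb = 1.3 m, d̄ = (0.71+0.34)/2 = 0.525, v̄ = (0.24+0.18)/2 = 0.21 → q = 1.3×0.525×0.21 = 0.1433 m³/s
Q = Σ q = 3.478 m³/s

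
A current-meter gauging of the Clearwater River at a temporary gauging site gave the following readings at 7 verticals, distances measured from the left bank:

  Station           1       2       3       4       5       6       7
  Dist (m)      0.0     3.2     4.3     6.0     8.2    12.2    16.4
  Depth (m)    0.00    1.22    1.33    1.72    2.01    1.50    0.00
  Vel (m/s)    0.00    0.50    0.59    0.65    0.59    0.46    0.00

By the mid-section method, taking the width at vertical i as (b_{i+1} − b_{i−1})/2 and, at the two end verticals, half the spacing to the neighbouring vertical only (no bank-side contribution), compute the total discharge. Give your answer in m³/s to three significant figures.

w_2 = (4.3 − 0.0)/2 = 2.15 m; q_2 = 0.50 × 1.22 × 2.15 = 1.312 m³/s
w_3 = (6.0 − 3.2)/2 = 1.4 m; q_3 = 0.59 × 1.33 × 1.4 = 1.099 m³/s
w_4 = (8.2 − 4.3)/2 = 1.95 m; q_4 = 0.65 × 1.72 × 1.95 = 2.180 m³/s
w_5 = (12.2 − 6.0)/2 = 3.1 m; q_5 = 0.59 × 2.01 × 3.1 = 3.676 m³/s
w_6 = (16.4 − 8.2)/2 = 4.1 m; q_6 = 0.46 × 1.50 × 4.1 = 2.829 m³/s
Stations 1, 7 contribute zero (depth or velocity is 0).
Q = Σ qᵢ = 11.10 m³/s

11.1 m³/s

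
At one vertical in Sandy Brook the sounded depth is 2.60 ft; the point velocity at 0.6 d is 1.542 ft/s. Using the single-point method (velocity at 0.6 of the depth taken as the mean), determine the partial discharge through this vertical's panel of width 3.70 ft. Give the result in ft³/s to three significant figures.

v̄ = v₀.₆ = 1.542 ft/s
q = v̄ × d × w = 1.542 × 2.60 × 3.70 = 14.83 ft³/s

14.8 ft³/s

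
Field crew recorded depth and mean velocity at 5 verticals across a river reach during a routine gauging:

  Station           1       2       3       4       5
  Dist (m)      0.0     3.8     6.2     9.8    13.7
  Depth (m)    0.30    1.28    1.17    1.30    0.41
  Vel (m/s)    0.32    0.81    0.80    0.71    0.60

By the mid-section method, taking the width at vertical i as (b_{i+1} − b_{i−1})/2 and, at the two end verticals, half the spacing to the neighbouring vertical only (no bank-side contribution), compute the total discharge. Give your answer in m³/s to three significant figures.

10.1 m³/s

w_1 = (3.8 − 0.0)/2 = 1.9 m; q_1 = 0.32 × 0.30 × 1.9 = 0.1824 m³/s
w_2 = (6.2 − 0.0)/2 = 3.1 m; q_2 = 0.81 × 1.28 × 3.1 = 3.214 m³/s
w_3 = (9.8 − 3.8)/2 = 3 m; q_3 = 0.80 × 1.17 × 3 = 2.808 m³/s
w_4 = (13.7 − 6.2)/2 = 3.75 m; q_4 = 0.71 × 1.30 × 3.75 = 3.461 m³/s
w_5 = (13.7 − 9.8)/2 = 1.95 m; q_5 = 0.60 × 0.41 × 1.95 = 0.4797 m³/s
Q = Σ qᵢ = 10.15 m³/s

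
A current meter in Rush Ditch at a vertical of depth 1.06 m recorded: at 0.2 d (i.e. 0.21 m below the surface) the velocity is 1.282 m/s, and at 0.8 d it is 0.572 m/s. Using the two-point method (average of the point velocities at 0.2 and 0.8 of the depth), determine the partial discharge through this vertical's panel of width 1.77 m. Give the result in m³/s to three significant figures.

v̄ = (1.282 + 0.572) / 2 = 0.9270 m/s
q = v̄ × d × w = 0.9270 × 1.06 × 1.77 = 1.739 m³/s

1.74 m³/s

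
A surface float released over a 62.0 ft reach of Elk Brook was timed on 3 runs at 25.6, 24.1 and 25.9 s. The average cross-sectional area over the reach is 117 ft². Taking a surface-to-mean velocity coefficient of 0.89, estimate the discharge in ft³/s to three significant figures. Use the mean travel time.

256 ft³/s

t̄ = (25.6 + 24.1 + 25.9) / 3 = 25.2 s
v_surface = L / t̄ = 62.0 / 25.2 = 2.460 ft/s
v_mean = 0.89 × 2.460 = 2.190 ft/s
Q = A × v_mean = 117 × 2.190 = 256.2 ft³/s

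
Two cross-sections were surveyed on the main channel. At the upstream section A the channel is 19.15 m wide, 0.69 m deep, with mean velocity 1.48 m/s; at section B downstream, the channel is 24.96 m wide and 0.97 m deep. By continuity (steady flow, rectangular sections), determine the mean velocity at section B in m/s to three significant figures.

Q = A₁V₁ = (19.15×0.69) × 1.48 = 19.56 m³/s
A₂ = 24.96 × 0.97 = 24.21 m²
V₂ = Q/A₂ = 19.56/24.21 = 0.8077 m/s

0.808 m/s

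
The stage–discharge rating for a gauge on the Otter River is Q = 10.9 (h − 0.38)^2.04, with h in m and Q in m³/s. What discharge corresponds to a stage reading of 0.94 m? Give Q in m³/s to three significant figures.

3.34 m³/s

Q = 10.9 × (0.94 − 0.38)^2.04 = 10.9 × 0.56^2.04 = 3.340 m³/s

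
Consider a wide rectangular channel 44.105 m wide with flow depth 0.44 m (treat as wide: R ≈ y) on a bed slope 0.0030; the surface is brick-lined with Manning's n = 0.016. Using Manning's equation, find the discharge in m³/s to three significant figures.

38.4 m³/s

A = b·y = 44.105 × 0.44 = 19.41 m²
Wide channel: R ≈ y = 0.44 m
Q = (1/n)·A·R^(2/3)·S^(1/2) = (1/0.016) × 19.41 × 0.4400^(2/3) × 0.0030^(1/2) = 38.43 m³/s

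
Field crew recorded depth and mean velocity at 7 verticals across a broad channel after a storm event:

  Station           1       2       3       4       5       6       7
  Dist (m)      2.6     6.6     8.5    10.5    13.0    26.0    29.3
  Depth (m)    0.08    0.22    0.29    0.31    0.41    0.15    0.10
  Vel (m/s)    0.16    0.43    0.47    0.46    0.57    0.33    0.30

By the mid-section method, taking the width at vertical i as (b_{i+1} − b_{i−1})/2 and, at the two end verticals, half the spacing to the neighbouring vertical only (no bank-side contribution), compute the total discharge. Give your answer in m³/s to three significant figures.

w_1 = (6.6 − 2.6)/2 = 2 m; q_1 = 0.16 × 0.08 × 2 = 0.02560 m³/s
w_2 = (8.5 − 2.6)/2 = 2.95 m; q_2 = 0.43 × 0.22 × 2.95 = 0.2791 m³/s
w_3 = (10.5 − 6.6)/2 = 1.95 m; q_3 = 0.47 × 0.29 × 1.95 = 0.2658 m³/s
w_4 = (13.0 − 8.5)/2 = 2.25 m; q_4 = 0.46 × 0.31 × 2.25 = 0.3209 m³/s
w_5 = (26.0 − 10.5)/2 = 7.75 m; q_5 = 0.57 × 0.41 × 7.75 = 1.811 m³/s
w_6 = (29.3 − 13.0)/2 = 8.15 m; q_6 = 0.33 × 0.15 × 8.15 = 0.4034 m³/s
w_7 = (29.3 − 26.0)/2 = 1.65 m; q_7 = 0.30 × 0.10 × 1.65 = 0.04950 m³/s
Q = Σ qᵢ = 3.155 m³/s

3.16 m³/s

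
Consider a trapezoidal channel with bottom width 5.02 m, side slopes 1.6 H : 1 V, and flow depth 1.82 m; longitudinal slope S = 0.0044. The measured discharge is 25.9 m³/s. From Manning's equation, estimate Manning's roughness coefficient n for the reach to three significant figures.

A = (b + z·y)·y = (5.02 + 1.6×1.82)×1.82 = 14.44 m²
P = b + 2y√(1+z²) = 5.02 + 2×1.82×√(1+1.6²) = 11.89 m
R = A/P = 14.44/11.89 = 1.214 m
n = (1/Q)·A·R^(2/3)·S^(1/2) = (1/25.9) × 14.44 × 1.138 × 0.06633 = 0.04208

0.0421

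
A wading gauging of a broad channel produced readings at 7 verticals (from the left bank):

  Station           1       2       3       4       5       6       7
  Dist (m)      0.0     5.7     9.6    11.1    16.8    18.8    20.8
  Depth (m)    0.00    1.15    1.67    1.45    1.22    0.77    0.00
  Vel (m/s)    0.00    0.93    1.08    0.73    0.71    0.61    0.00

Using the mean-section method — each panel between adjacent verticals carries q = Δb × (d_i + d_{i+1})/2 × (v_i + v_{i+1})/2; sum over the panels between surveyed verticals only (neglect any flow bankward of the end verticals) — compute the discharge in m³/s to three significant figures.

16.2 m³/s

Panel 1-2: Δb = 5.7 m, d̄ = (0.00+1.15)/2 = 0.575, v̄ = (0.00+0.93)/2 = 0.465 → q = 5.7×0.575×0.465 = 1.524 m³/s
Panel 2-3: Δb = 3.9 m, d̄ = (1.15+1.67)/2 = 1.41, v̄ = (0.93+1.08)/2 = 1.005 → q = 3.9×1.41×1.005 = 5.526 m³/s
Panel 3-4: Δb = 1.5 m, d̄ = (1.67+1.45)/2 = 1.56, v̄ = (1.08+0.73)/2 = 0.905 → q = 1.5×1.56×0.905 = 2.118 m³/s
Panel 4-5: Δb = 5.7 m, d̄ = (1.45+1.22)/2 = 1.335, v̄ = (0.73+0.71)/2 = 0.72 → q = 5.7×1.335×0.72 = 5.479 m³/s
Panel 5-6: Δb = 2 m, d̄ = (1.22+0.77)/2 = 0.995, v̄ = (0.71+0.61)/2 = 0.66 → q = 2×0.995×0.66 = 1.313 m³/s
Panel 6-7: Δb = 2 m, d̄ = (0.77+0.00)/2 = 0.385, v̄ = (0.61+0.00)/2 = 0.305 → q = 2×0.385×0.305 = 0.2349 m³/s
Q = Σ q = 16.20 m³/s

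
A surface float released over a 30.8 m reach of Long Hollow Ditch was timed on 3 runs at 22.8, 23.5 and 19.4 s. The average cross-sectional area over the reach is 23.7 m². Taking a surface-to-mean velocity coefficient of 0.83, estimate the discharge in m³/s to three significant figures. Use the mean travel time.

27.7 m³/s

t̄ = (22.8 + 23.5 + 19.4) / 3 = 21.9 s
v_surface = L / t̄ = 30.8 / 21.9 = 1.406 m/s
v_mean = 0.83 × 1.406 = 1.167 m/s
Q = A × v_mean = 23.7 × 1.167 = 27.67 m³/s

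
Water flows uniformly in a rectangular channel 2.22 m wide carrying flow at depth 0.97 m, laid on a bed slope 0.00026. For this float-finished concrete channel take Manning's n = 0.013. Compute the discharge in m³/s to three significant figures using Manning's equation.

A = b·y = 2.22 × 0.97 = 2.153 m²
P = b + 2y = 2.22 + 2×0.97 = 4.160 m
R = A/P = 2.153/4.160 = 0.5176 m
Q = (1/n)·A·R^(2/3)·S^(1/2) = (1/0.013) × 2.153 × 0.5176^(2/3) × 0.00026^(1/2) = 1.722 m³/s

1.72 m³/s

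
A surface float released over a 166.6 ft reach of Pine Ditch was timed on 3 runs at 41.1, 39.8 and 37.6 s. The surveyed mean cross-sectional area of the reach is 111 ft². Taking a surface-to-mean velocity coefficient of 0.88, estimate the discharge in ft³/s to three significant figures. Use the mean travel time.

412 ft³/s

t̄ = (41.1 + 39.8 + 37.6) / 3 = 39.5 s
v_surface = L / t̄ = 166.6 / 39.5 = 4.218 ft/s
v_mean = 0.88 × 4.218 = 3.712 ft/s
Q = A × v_mean = 111 × 3.712 = 412.0 ft³/s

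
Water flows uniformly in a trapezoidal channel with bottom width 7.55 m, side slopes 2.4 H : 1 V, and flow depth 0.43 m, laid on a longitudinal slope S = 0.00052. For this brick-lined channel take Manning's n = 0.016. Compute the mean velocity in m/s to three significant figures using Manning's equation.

0.744 m/s

A = (b + z·y)·y = (7.55 + 2.4×0.43)×0.43 = 3.690 m²
P = b + 2y√(1+z²) = 7.55 + 2×0.43×√(1+2.4²) = 9.786 m
R = A/P = 3.690/9.786 = 0.3771 m
Q = (1/n)·A·R^(2/3)·S^(1/2) = (1/0.016) × 3.690 × 0.3771^(2/3) × 0.00052^(1/2) = 2.745 m³/s
V = Q/A = 2.745/3.690 = 0.7439 m/s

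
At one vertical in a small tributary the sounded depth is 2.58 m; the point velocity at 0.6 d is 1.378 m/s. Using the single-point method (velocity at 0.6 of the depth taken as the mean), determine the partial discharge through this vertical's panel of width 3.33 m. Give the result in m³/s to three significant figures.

11.8 m³/s

v̄ = v₀.₆ = 1.378 m/s
q = v̄ × d × w = 1.378 × 2.58 × 3.33 = 11.84 m³/s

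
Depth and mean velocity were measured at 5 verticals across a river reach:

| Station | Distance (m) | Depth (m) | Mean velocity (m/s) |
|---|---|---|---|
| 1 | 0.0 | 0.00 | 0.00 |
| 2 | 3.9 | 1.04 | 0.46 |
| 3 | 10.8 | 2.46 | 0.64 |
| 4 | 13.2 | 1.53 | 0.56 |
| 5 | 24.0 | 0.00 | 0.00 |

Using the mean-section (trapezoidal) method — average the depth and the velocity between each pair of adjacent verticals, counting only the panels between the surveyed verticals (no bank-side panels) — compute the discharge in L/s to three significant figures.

Panel 1-2: Δb = 3.9 m, d̄ = (0.00+1.04)/2 = 0.52, v̄ = (0.00+0.46)/2 = 0.23 → q = 3.9×0.52×0.23 = 0.4664 m³/s
Panel 2-3: Δb = 6.9 m, d̄ = (1.04+2.46)/2 = 1.75, v̄ = (0.46+0.64)/2 = 0.55 → q = 6.9×1.75×0.55 = 6.641 m³/s
Panel 3-4: Δb = 2.4 m, d̄ = (2.46+1.53)/2 = 1.995, v̄ = (0.64+0.56)/2 = 0.6 → q = 2.4×1.995×0.6 = 2.873 m³/s
Panel 4-5: Δb = 10.8 m, d̄ = (1.53+0.00)/2 = 0.765, v̄ = (0.56+0.00)/2 = 0.28 → q = 10.8×0.765×0.28 = 2.313 m³/s
Q = Σ q = 12.29 m³/s
= 12.29 × 1000 = 12290 L/s

12300 L/s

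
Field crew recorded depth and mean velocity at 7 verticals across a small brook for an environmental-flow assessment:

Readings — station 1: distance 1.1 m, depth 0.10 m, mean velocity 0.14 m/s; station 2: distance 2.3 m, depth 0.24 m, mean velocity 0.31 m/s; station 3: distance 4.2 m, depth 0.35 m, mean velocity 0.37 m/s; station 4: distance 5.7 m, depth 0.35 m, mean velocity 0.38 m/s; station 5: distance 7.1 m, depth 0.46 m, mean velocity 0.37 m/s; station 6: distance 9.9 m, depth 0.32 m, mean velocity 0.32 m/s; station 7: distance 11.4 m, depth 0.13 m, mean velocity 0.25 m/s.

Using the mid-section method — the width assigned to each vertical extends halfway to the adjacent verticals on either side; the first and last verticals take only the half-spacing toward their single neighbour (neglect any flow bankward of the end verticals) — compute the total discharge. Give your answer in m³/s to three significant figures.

w_1 = (2.3 − 1.1)/2 = 0.6 m; q_1 = 0.14 × 0.10 × 0.6 = 0.008400 m³/s
w_2 = (4.2 − 1.1)/2 = 1.55 m; q_2 = 0.31 × 0.24 × 1.55 = 0.1153 m³/s
w_3 = (5.7 − 2.3)/2 = 1.7 m; q_3 = 0.37 × 0.35 × 1.7 = 0.2202 m³/s
w_4 = (7.1 − 4.2)/2 = 1.45 m; q_4 = 0.38 × 0.35 × 1.45 = 0.1929 m³/s
w_5 = (9.9 − 5.7)/2 = 2.1 m; q_5 = 0.37 × 0.46 × 2.1 = 0.3574 m³/s
w_6 = (11.4 − 7.1)/2 = 2.15 m; q_6 = 0.32 × 0.32 × 2.15 = 0.2202 m³/s
w_7 = (11.4 − 9.9)/2 = 0.75 m; q_7 = 0.25 × 0.13 × 0.75 = 0.02438 m³/s
Q = Σ qᵢ = 1.139 m³/s

1.14 m³/s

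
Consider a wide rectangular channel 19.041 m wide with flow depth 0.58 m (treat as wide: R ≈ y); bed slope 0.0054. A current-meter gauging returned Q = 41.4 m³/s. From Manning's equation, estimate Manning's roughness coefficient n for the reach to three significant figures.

A = b·y = 19.041 × 0.58 = 11.04 m²
Wide channel: R ≈ y = 0.58 m
n = (1/Q)·A·R^(2/3)·S^(1/2) = (1/41.4) × 11.04 × 0.6955 × 0.07348 = 0.01363

0.0136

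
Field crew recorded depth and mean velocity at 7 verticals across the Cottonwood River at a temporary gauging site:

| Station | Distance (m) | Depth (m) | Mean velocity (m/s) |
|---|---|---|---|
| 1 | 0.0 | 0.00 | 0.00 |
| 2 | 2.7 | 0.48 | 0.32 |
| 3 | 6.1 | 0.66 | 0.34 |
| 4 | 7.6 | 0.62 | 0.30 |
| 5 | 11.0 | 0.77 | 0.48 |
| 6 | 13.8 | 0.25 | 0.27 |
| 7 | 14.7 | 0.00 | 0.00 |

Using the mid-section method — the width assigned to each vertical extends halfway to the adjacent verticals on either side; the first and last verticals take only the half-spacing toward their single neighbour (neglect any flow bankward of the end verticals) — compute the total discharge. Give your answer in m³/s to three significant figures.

2.74 m³/s

w_2 = (6.1 − 0.0)/2 = 3.05 m; q_2 = 0.32 × 0.48 × 3.05 = 0.4685 m³/s
w_3 = (7.6 − 2.7)/2 = 2.45 m; q_3 = 0.34 × 0.66 × 2.45 = 0.5498 m³/s
w_4 = (11.0 − 6.1)/2 = 2.45 m; q_4 = 0.30 × 0.62 × 2.45 = 0.4557 m³/s
w_5 = (13.8 − 7.6)/2 = 3.1 m; q_5 = 0.48 × 0.77 × 3.1 = 1.146 m³/s
w_6 = (14.7 − 11.0)/2 = 1.85 m; q_6 = 0.27 × 0.25 × 1.85 = 0.1249 m³/s
Stations 1, 7 contribute zero (depth or velocity is 0).
Q = Σ qᵢ = 2.745 m³/s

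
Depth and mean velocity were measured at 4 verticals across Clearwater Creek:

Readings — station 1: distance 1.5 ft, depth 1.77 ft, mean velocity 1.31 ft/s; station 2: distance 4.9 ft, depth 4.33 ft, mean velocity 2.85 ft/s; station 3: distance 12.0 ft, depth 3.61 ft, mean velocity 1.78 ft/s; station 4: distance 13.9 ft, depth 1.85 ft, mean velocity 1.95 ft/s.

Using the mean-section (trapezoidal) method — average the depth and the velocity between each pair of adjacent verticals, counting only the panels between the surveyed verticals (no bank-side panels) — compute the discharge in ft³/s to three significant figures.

Panel 1-2: Δb = 3.4 ft, d̄ = (1.77+4.33)/2 = 3.05, v̄ = (1.31+2.85)/2 = 2.08 → q = 3.4×3.05×2.08 = 21.57 ft³/s
Panel 2-3: Δb = 7.1 ft, d̄ = (4.33+3.61)/2 = 3.97, v̄ = (2.85+1.78)/2 = 2.315 → q = 7.1×3.97×2.315 = 65.25 ft³/s
Panel 3-4: Δb = 1.9 ft, d̄ = (3.61+1.85)/2 = 2.73, v̄ = (1.78+1.95)/2 = 1.865 → q = 1.9×2.73×1.865 = 9.674 ft³/s
Q = Σ q = 96.50 ft³/s

96.5 ft³/s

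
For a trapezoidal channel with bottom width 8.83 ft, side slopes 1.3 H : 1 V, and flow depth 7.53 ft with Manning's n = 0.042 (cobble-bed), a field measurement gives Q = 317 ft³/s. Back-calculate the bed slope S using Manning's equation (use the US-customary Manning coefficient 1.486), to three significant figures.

A = (b + z·y)·y = (8.83 + 1.3×7.53)×7.53 = 140.2 ft²
P = b + 2y√(1+z²) = 8.83 + 2×7.53×√(1+1.3²) = 33.53 ft
R = A/P = 140.2/33.53 = 4.181 ft
S = (Q·n / (1.486·A·R^(2/3)))² = (317×0.042 / (1.486×140.2×2.595))² = 0.0006063

0.000606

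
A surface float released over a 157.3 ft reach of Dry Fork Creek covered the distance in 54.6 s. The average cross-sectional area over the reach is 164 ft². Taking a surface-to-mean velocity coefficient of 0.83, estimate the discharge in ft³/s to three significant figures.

392 ft³/s

v_surface = L / t̄ = 157.3 / 54.6 = 2.881 ft/s
v_mean = 0.83 × 2.881 = 2.391 ft/s
Q = A × v_mean = 164 × 2.391 = 392.2 ft³/s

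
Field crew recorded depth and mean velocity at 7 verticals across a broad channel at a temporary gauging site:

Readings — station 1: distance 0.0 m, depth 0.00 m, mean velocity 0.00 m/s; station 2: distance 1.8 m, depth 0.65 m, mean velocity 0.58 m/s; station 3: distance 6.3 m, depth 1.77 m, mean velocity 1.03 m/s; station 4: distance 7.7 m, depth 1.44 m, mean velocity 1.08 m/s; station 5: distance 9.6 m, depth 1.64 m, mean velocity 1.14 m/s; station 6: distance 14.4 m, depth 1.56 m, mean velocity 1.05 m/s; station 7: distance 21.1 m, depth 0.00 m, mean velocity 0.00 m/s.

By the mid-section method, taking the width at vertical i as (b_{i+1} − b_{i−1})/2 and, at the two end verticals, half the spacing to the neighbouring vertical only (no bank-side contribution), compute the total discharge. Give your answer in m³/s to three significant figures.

w_2 = (6.3 − 0.0)/2 = 3.15 m; q_2 = 0.58 × 0.65 × 3.15 = 1.188 m³/s
w_3 = (7.7 − 1.8)/2 = 2.95 m; q_3 = 1.03 × 1.77 × 2.95 = 5.378 m³/s
w_4 = (9.6 − 6.3)/2 = 1.65 m; q_4 = 1.08 × 1.44 × 1.65 = 2.566 m³/s
w_5 = (14.4 − 7.7)/2 = 3.35 m; q_5 = 1.14 × 1.64 × 3.35 = 6.263 m³/s
w_6 = (21.1 − 9.6)/2 = 5.75 m; q_6 = 1.05 × 1.56 × 5.75 = 9.419 m³/s
Stations 1, 7 contribute zero (depth or velocity is 0).
Q = Σ qᵢ = 24.81 m³/s

24.8 m³/s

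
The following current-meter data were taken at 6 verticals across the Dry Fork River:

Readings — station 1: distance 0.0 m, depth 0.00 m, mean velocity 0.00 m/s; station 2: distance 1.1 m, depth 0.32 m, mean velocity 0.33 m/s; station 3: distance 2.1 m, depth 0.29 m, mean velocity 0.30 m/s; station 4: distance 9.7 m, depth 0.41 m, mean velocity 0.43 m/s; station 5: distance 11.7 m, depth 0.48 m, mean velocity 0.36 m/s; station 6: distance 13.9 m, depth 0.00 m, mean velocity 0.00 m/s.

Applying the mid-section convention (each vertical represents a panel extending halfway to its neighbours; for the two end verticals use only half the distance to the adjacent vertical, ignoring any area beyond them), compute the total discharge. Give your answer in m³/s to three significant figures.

w_2 = (2.1 − 0.0)/2 = 1.05 m; q_2 = 0.33 × 0.32 × 1.05 = 0.1109 m³/s
w_3 = (9.7 − 1.1)/2 = 4.3 m; q_3 = 0.30 × 0.29 × 4.3 = 0.3741 m³/s
w_4 = (11.7 − 2.1)/2 = 4.8 m; q_4 = 0.43 × 0.41 × 4.8 = 0.8462 m³/s
w_5 = (13.9 − 9.7)/2 = 2.1 m; q_5 = 0.36 × 0.48 × 2.1 = 0.3629 m³/s
Stations 1, 6 contribute zero (depth or velocity is 0).
Q = Σ qᵢ = 1.694 m³/s

1.69 m³/s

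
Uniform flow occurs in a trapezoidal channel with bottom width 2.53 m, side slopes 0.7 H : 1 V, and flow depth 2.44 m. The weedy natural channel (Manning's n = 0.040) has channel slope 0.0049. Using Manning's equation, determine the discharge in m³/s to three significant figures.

A = (b + z·y)·y = (2.53 + 0.7×2.44)×2.44 = 10.34 m²
P = b + 2y√(1+z²) = 2.53 + 2×2.44×√(1+0.7²) = 8.487 m
R = A/P = 10.34/8.487 = 1.218 m
Q = (1/n)·A·R^(2/3)·S^(1/2) = (1/0.040) × 10.34 × 1.218^(2/3) × 0.0049^(1/2) = 20.64 m³/s

20.6 m³/s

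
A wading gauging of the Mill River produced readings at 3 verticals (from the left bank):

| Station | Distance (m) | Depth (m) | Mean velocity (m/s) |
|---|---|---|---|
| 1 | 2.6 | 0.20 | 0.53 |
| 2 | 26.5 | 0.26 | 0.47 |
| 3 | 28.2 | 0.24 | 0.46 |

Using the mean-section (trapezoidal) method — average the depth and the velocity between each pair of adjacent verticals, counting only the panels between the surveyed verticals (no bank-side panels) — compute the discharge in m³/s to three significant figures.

Panel 1-2: Δb = 23.9 m, d̄ = (0.20+0.26)/2 = 0.23, v̄ = (0.53+0.47)/2 = 0.5 → q = 23.9×0.23×0.5 = 2.749 m³/s
Panel 2-3: Δb = 1.7 m, d̄ = (0.26+0.24)/2 = 0.25, v̄ = (0.47+0.46)/2 = 0.465 → q = 1.7×0.25×0.465 = 0.1976 m³/s
Q = Σ q = 2.946 m³/s

2.95 m³/s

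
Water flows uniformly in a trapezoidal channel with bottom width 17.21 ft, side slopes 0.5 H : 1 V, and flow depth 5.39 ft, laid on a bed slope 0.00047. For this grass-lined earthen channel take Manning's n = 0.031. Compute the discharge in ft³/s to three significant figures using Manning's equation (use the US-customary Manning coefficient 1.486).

265 ft³/s

A = (b + z·y)·y = (17.21 + 0.5×5.39)×5.39 = 107.3 ft²
P = b + 2y√(1+z²) = 17.21 + 2×5.39×√(1+0.5²) = 29.26 ft
R = A/P = 107.3/29.26 = 3.666 ft
Q = (1.486/n)·A·R^(2/3)·S^(1/2) = (1.486/0.031) × 107.3 × 3.666^(2/3) × 0.00047^(1/2) = 265.1 ft³/s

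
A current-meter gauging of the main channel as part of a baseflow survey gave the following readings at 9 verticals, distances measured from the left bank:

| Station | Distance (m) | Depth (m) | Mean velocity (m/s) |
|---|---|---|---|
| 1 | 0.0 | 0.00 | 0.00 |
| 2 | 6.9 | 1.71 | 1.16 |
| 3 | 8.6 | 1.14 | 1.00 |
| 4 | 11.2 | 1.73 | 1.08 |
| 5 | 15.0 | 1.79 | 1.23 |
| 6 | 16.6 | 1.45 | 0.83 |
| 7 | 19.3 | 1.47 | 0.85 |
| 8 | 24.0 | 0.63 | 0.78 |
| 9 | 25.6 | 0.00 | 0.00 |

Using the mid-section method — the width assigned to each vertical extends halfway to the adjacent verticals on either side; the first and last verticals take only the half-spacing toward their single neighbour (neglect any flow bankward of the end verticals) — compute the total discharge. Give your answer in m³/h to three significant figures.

114000 m³/h

w_2 = (8.6 − 0.0)/2 = 4.3 m; q_2 = 1.16 × 1.71 × 4.3 = 8.529 m³/s
w_3 = (11.2 − 6.9)/2 = 2.15 m; q_3 = 1.00 × 1.14 × 2.15 = 2.451 m³/s
w_4 = (15.0 − 8.6)/2 = 3.2 m; q_4 = 1.08 × 1.73 × 3.2 = 5.979 m³/s
w_5 = (16.6 − 11.2)/2 = 2.7 m; q_5 = 1.23 × 1.79 × 2.7 = 5.945 m³/s
w_6 = (19.3 − 15.0)/2 = 2.15 m; q_6 = 0.83 × 1.45 × 2.15 = 2.588 m³/s
w_7 = (24.0 − 16.6)/2 = 3.7 m; q_7 = 0.85 × 1.47 × 3.7 = 4.623 m³/s
w_8 = (25.6 − 19.3)/2 = 3.15 m; q_8 = 0.78 × 0.63 × 3.15 = 1.548 m³/s
Stations 1, 9 contribute zero (depth or velocity is 0).
Q = Σ qᵢ = 31.66 m³/s
= 31.66 × 3600 = 114000 m³/h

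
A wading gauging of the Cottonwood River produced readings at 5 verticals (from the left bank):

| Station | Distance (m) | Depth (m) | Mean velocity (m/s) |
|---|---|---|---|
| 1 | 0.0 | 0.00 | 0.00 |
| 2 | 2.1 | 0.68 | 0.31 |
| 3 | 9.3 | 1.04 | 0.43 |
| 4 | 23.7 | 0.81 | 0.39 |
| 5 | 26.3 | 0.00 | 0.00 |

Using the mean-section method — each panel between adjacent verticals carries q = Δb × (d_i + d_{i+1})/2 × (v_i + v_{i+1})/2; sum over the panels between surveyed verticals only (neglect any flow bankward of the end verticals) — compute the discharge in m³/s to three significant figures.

8.07 m³/s

Panel 1-2: Δb = 2.1 m, d̄ = (0.00+0.68)/2 = 0.34, v̄ = (0.00+0.31)/2 = 0.155 → q = 2.1×0.34×0.155 = 0.1107 m³/s
Panel 2-3: Δb = 7.2 m, d̄ = (0.68+1.04)/2 = 0.86, v̄ = (0.31+0.43)/2 = 0.37 → q = 7.2×0.86×0.37 = 2.291 m³/s
Panel 3-4: Δb = 14.4 m, d̄ = (1.04+0.81)/2 = 0.925, v̄ = (0.43+0.39)/2 = 0.41 → q = 14.4×0.925×0.41 = 5.461 m³/s
Panel 4-5: Δb = 2.6 m, d̄ = (0.81+0.00)/2 = 0.405, v̄ = (0.39+0.00)/2 = 0.195 → q = 2.6×0.405×0.195 = 0.2053 m³/s
Q = Σ q = 8.068 m³/s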